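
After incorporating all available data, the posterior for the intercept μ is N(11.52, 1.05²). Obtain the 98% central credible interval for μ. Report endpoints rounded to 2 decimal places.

The posterior is symmetric, so the 98% equal-tailed interval is μ = 11.52 ± z·1.05 with z = 2.326.
Half-width: 2.326 × 1.05 = 2.44.
11.52 − 2.44 = 9.08; 11.52 + 2.44 = 13.96.

[9.08, 13.96]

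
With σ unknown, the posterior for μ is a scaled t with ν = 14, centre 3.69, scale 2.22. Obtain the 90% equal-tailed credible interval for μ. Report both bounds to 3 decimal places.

[-0.220, 7.600]

The t_14 distribution is symmetric; the 90% interval is 3.69 ± t·2.22 with t_{0.95,14} = 1.761.
Half-width: 1.761 × 2.22 = 3.910.
3.69 − 3.910 = -0.220; 3.69 + 3.910 = 7.600.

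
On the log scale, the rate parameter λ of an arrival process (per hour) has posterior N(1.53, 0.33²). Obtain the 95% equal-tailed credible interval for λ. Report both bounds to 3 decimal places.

[2.419, 8.818]

On the log scale the 95% interval is 1.53 ± 1.960 × 0.33 = [0.8832, 2.1768].
Exponentiate: [e^0.8832, e^2.1768] = [2.419, 8.818].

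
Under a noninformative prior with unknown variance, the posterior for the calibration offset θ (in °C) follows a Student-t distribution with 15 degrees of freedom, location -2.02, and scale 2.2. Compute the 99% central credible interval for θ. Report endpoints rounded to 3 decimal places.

The t_15 distribution is symmetric; the 99% interval is -2.02 ± t·2.2 with t_{0.995,15} = 2.947.
Half-width: 2.947 × 2.2 = 6.483.
-2.02 − 6.483 = -8.503; -2.02 + 6.483 = 4.463.

[-8.503, 4.463]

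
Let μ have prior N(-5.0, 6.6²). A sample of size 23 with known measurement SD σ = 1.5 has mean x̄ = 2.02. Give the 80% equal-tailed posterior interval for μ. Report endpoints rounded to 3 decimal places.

[1.604, 2.405]

Posterior precision = 1/6.6² + 23/1.5² = 0.0230 + 10.2222 = 10.2452, so posterior SD = 0.3124.
Posterior mean = (-5.0/6.6² + 23·2.02/1.5²) / 10.2452 = 2.0043.
Interval: 2.0043 ± 1.282 × 0.3124 → [1.604, 2.405].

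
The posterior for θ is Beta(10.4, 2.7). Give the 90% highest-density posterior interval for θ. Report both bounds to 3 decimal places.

The posterior is unimodal and skewed, so the HPD interval has equal density at both endpoints and is the shortest 90% interval.
Solving f(0.632) = f(0.964) with F(0.964) − F(0.632) = 0.90 gives [0.632, 0.964].
For comparison, the equal-tailed interval is [0.593, 0.942]; the HPD is narrower and shifted toward the mode.

[0.632, 0.964]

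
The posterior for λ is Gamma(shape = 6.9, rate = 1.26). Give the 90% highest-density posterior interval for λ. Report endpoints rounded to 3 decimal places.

The posterior is unimodal and skewed, so the HPD interval has equal density at both endpoints and is the shortest 90% interval.
Solving f(2.157) = f(8.672) with F(8.672) − F(2.157) = 0.90 gives [2.157, 8.672].
For comparison, the equal-tailed interval is [2.553, 9.294]; the HPD is narrower and shifted toward the mode.

[2.157, 8.672]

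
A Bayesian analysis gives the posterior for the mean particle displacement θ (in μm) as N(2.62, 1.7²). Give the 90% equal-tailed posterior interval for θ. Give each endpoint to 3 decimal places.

The posterior is symmetric, so the 90% equal-tailed interval is θ = 2.62 ± z·1.7 with z = 1.645.
Half-width: 1.645 × 1.7 = 2.796.
2.62 − 2.796 = -0.176; 2.62 + 2.796 = 5.416.

[-0.176, 5.416]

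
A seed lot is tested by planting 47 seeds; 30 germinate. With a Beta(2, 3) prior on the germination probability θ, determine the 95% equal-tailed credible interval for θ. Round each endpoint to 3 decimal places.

Posterior: Beta(2+30, 3+17) = Beta(32, 20).
Equal-tailed 95% interval: the 0.025 and 0.975 quantiles of Beta(32, 20).
Posterior mean ≈ 0.615, SD ≈ 0.067; a Normal approximation gives roughly [0.484, 0.746].
Exact: F⁻¹(0.025) = 0.481; F⁻¹(0.975) = 0.742.

[0.481, 0.742]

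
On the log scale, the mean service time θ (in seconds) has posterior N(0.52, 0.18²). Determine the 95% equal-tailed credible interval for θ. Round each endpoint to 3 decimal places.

[1.182, 2.394]

On the log scale the 95% interval is 0.52 ± 1.960 × 0.18 = [0.1672, 0.8728].
Exponentiate: [e^0.1672, e^0.8728] = [1.182, 2.394].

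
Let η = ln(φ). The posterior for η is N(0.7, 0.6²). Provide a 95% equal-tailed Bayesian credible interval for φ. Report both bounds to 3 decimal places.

On the log scale the 95% interval is 0.7 ± 1.960 × 0.6 = [-0.4760, 1.8760].
Exponentiate: [e^-0.4760, e^1.8760] = [0.621, 6.527].

[0.621, 6.527]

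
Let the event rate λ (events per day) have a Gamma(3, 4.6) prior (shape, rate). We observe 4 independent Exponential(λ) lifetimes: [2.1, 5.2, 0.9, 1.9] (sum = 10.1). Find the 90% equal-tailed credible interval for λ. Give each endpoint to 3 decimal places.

Posterior: Gamma(3+4, 4.6+10.1) = Gamma(7, 14.7) (shape, rate).
Equal-tailed 90% interval: Gamma(7, 14.7) quantiles at 0.05 and 0.95.
Posterior mean ≈ 0.476, SD ≈ 0.180; a Normal approximation gives roughly [0.180, 0.772].
Exact: lower = 0.223; upper = 0.806.

[0.223, 0.806]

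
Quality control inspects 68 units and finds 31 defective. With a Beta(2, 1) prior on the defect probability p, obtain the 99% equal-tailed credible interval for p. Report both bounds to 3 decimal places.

[0.317, 0.616]

Posterior: Beta(2+31, 1+37) = Beta(33, 38).
Equal-tailed 99% interval: the 0.005 and 0.995 quantiles of Beta(33, 38).
Posterior mean ≈ 0.465, SD ≈ 0.059; a Normal approximation gives roughly [0.313, 0.616].
Exact: F⁻¹(0.005) = 0.317; F⁻¹(0.995) = 0.616.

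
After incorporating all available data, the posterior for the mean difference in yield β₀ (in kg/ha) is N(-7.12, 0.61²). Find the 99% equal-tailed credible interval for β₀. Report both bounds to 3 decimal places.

[-8.691, -5.549]

The posterior is symmetric, so the 99% equal-tailed interval is β₀ = -7.12 ± z·0.61 with z = 2.576.
Half-width: 2.576 × 0.61 = 1.571.
-7.12 − 1.571 = -8.691; -7.12 + 1.571 = -5.549.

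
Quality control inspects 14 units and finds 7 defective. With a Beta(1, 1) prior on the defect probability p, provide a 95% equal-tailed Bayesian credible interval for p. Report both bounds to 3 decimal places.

Posterior: Beta(1+7, 1+7) = Beta(8, 8).
Equal-tailed 95% interval: the 0.025 and 0.975 quantiles of Beta(8, 8).
Posterior mean ≈ 0.500, SD ≈ 0.121; a Normal approximation gives roughly [0.262, 0.738].
Exact: F⁻¹(0.025) = 0.266; F⁻¹(0.975) = 0.734.

[0.266, 0.734]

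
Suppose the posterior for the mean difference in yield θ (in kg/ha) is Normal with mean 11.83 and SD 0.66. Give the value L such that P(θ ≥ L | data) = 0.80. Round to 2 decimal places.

11.27

Need L with P(θ ≥ L) = 0.80: L = 11.83 − z_{0.2}·0.66.
z = 0.842; L = 11.83 − 0.842 × 0.66 = 11.27.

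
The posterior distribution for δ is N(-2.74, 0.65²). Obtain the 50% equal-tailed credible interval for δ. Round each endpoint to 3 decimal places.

The posterior is symmetric, so the 50% equal-tailed interval is δ = -2.74 ± z·0.65 with z = 0.674.
Half-width: 0.674 × 0.65 = 0.438.
-2.74 − 0.438 = -3.178; -2.74 + 0.438 = -2.302.

[-3.178, -2.302]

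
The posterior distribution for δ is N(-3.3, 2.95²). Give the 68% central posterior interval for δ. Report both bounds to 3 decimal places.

The posterior is symmetric, so the 68% equal-tailed interval is δ = -3.3 ± z·2.95 with z = 0.994.
Half-width: 0.994 × 2.95 = 2.934.
-3.3 − 2.934 = -6.234; -3.3 + 2.934 = -0.366.

[-6.234, -0.366]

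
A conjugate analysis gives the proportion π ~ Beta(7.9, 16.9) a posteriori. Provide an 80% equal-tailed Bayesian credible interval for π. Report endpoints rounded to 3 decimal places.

[0.203, 0.441]

Posterior: Beta(7.9, 16.9).
Equal-tailed 80% interval: the 0.1 and 0.9 quantiles of Beta(7.9, 16.9).
Posterior mean ≈ 0.319, SD ≈ 0.092; a Normal approximation gives roughly [0.201, 0.436].
Exact: F⁻¹(0.1) = 0.203; F⁻¹(0.9) = 0.441.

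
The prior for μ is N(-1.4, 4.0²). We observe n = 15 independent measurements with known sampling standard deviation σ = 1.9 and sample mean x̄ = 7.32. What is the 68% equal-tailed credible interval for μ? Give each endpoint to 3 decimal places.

Posterior precision = 1/4.0² + 15/1.9² = 0.0625 + 4.1551 = 4.2176, so posterior SD = 0.4869.
Posterior mean = (-1.4/4.0² + 15·7.32/1.9²) / 4.2176 = 7.1908.
Interval: 7.1908 ± 0.994 × 0.4869 → [6.707, 7.675].

[6.707, 7.675]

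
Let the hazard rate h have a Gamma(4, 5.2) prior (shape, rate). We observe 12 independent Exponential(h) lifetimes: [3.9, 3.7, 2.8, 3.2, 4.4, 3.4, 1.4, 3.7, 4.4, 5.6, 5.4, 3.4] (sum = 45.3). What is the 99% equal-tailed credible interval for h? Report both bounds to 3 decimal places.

[0.150, 0.558]

Posterior: Gamma(4+12, 5.2+45.3) = Gamma(16, 50.5) (shape, rate).
Equal-tailed 99% interval: Gamma(16, 50.5) quantiles at 0.005 and 0.995.
Posterior mean ≈ 0.317, SD ≈ 0.079; a Normal approximation gives roughly [0.113, 0.521].
Exact: lower = 0.150; upper = 0.558.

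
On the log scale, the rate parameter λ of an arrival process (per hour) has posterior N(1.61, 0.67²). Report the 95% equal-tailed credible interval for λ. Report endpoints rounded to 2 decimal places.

[1.35, 18.60]

On the log scale the 95% interval is 1.61 ± 1.960 × 0.67 = [0.2968, 2.9232].
Exponentiate: [e^0.2968, e^2.9232] = [1.35, 18.60].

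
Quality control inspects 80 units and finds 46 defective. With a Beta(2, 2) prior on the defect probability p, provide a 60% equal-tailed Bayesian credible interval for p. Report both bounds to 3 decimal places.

Posterior: Beta(2+46, 2+34) = Beta(48, 36).
Equal-tailed 60% interval: the 0.2 and 0.8 quantiles of Beta(48, 36).
Posterior mean ≈ 0.571, SD ≈ 0.054; a Normal approximation gives roughly [0.526, 0.617].
Exact: F⁻¹(0.2) = 0.526; F⁻¹(0.8) = 0.617.

[0.526, 0.617]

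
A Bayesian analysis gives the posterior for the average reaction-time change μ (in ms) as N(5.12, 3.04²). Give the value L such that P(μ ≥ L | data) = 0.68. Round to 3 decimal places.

Need L with P(μ ≥ L) = 0.68: L = 5.12 − z_{0.32}·3.04.
z = 0.468; L = 5.12 − 0.468 × 3.04 = 3.698.

3.698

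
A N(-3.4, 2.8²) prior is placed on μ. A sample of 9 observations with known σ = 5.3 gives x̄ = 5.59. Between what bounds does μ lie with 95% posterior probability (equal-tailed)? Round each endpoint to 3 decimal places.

Posterior precision = 1/2.8² + 9/5.3² = 0.1276 + 0.3204 = 0.4479, so posterior SD = 1.4941.
Posterior mean = (-3.4/2.8² + 9·5.59/5.3²) / 0.4479 = 3.0302.
Interval: 3.0302 ± 1.960 × 1.4941 → [0.102, 5.959].

[0.102, 5.959]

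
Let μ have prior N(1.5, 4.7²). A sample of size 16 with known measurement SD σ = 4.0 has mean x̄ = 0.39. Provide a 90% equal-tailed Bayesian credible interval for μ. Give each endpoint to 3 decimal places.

Posterior precision = 1/4.7² + 16/4.0² = 0.0453 + 1.0000 = 1.0453, so posterior SD = 0.9781.
Posterior mean = (1.5/4.7² + 16·0.39/4.0²) / 1.0453 = 0.4381.
Interval: 0.4381 ± 1.645 × 0.9781 → [-1.171, 2.047].

[-1.171, 2.047]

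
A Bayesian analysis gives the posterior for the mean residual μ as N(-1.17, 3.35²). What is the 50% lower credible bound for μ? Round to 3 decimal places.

Need L with P(μ ≥ L) = 0.50: L = -1.17 − z_{0.5}·3.35.
z = 0.000; L = -1.17 − 0.000 × 3.35 = -1.170.

-1.170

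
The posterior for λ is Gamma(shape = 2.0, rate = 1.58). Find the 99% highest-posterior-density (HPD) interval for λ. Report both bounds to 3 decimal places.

[0.006, 4.204]

The posterior is unimodal and skewed, so the HPD interval has equal density at both endpoints and is the shortest 99% interval.
Solving f(0.006) = f(4.204) with F(4.204) − F(0.006) = 0.99 gives [0.006, 4.204].
For comparison, the equal-tailed interval is [0.066, 4.703]; the HPD is narrower and shifted toward the mode.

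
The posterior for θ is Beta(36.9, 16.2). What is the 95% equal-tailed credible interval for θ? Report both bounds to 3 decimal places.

[0.566, 0.810]

Posterior: Beta(36.9, 16.2).
Equal-tailed 95% interval: the 0.025 and 0.975 quantiles of Beta(36.9, 16.2).
Posterior mean ≈ 0.695, SD ≈ 0.063; a Normal approximation gives roughly [0.572, 0.818].
Exact: F⁻¹(0.025) = 0.566; F⁻¹(0.975) = 0.810.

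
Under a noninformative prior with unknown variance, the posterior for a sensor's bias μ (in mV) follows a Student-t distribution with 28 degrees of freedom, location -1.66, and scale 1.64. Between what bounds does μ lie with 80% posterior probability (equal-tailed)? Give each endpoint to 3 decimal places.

The t_28 distribution is symmetric; the 80% interval is -1.66 ± t·1.64 with t_{0.9,28} = 1.313.
Half-width: 1.313 × 1.64 = 2.153.
-1.66 − 2.153 = -3.813; -1.66 + 2.153 = 0.493.

[-3.813, 0.493]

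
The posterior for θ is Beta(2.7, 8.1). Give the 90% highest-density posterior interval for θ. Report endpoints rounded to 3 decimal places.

The posterior is unimodal and skewed, so the HPD interval has equal density at both endpoints and is the shortest 90% interval.
Solving f(0.047) = f(0.442) with F(0.442) − F(0.047) = 0.90 gives [0.047, 0.442].
For comparison, the equal-tailed interval is [0.072, 0.482]; the HPD is narrower and shifted toward the mode.

[0.047, 0.442]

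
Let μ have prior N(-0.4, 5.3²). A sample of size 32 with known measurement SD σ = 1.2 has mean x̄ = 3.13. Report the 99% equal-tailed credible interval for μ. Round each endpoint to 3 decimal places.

[2.578, 3.670]

Posterior precision = 1/5.3² + 32/1.2² = 0.0356 + 22.2222 = 22.2578, so posterior SD = 0.2120.
Posterior mean = (-0.4/5.3² + 32·3.13/1.2²) / 22.2578 = 3.1244.
Interval: 3.1244 ± 2.576 × 0.2120 → [2.578, 3.670].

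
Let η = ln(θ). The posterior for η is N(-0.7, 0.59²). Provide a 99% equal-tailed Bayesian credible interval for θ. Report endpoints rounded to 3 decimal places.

On the log scale the 99% interval is -0.7 ± 2.576 × 0.59 = [-2.2197, 0.8197].
Exponentiate: [e^-2.2197, e^0.8197] = [0.109, 2.270].

[0.109, 2.270]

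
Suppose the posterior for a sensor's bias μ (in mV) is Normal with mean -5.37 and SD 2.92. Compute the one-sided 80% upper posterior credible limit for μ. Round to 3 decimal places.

-2.912

Need U with P(μ ≤ U) = 0.80: U = -5.37 + z_{0.2}·2.92.
z = 0.842; U = -5.37 + 0.842 × 2.92 = -2.912.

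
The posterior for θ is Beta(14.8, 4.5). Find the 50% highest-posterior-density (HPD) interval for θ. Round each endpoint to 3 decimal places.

[0.730, 0.856]

The posterior is unimodal and skewed, so the HPD interval has equal density at both endpoints and is the shortest 50% interval.
Solving f(0.730) = f(0.856) with F(0.856) − F(0.730) = 0.50 gives [0.730, 0.856].
For comparison, the equal-tailed interval is [0.707, 0.836]; the HPD is narrower and shifted toward the mode.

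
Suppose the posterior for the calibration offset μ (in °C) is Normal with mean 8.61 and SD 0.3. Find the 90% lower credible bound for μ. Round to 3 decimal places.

Need L with P(μ ≥ L) = 0.90: L = 8.61 − z_{0.1}·0.3.
z = 1.282; L = 8.61 − 1.282 × 0.3 = 8.226.

8.226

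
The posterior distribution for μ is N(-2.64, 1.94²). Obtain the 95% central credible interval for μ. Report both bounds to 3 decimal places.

[-6.442, 1.162]

The posterior is symmetric, so the 95% equal-tailed interval is μ = -2.64 ± z·1.94 with z = 1.960.
Half-width: 1.960 × 1.94 = 3.802.
-2.64 − 3.802 = -6.442; -2.64 + 3.802 = 1.162.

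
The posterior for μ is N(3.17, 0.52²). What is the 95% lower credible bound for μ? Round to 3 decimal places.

2.315

Need L with P(μ ≥ L) = 0.95: L = 3.17 − z_{0.05}·0.52.
z = 1.645; L = 3.17 − 1.645 × 0.52 = 2.315.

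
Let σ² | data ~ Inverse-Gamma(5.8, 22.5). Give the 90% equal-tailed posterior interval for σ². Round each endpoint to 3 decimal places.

Inverse-Gamma(5.8, 22.5) quantiles: F⁻¹(0.05) and F⁻¹(0.95).
Equivalently, 1/σ² ~ Gamma(5.8, rate = 22.5); invert its 0.95 and 0.05 quantiles.
Posterior mean ≈ 4.688, SD ≈ 2.405; a Normal approximation gives roughly [0.732, 8.643].
Exact: lower = 2.196; upper = 9.066.

[2.196, 9.066]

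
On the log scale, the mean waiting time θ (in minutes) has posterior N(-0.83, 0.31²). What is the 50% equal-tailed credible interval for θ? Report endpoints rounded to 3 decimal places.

[0.354, 0.537]

On the log scale the 50% interval is -0.83 ± 0.674 × 0.31 = [-1.0391, -0.6209].
Exponentiate: [e^-1.0391, e^-0.6209] = [0.354, 0.537].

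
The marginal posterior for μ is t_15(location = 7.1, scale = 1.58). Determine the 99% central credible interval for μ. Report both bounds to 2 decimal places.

[2.44, 11.76]

The t_15 distribution is symmetric; the 99% interval is 7.1 ± t·1.58 with t_{0.995,15} = 2.947.
Half-width: 2.947 × 1.58 = 4.66.
7.1 − 4.66 = 2.44; 7.1 + 4.66 = 11.76.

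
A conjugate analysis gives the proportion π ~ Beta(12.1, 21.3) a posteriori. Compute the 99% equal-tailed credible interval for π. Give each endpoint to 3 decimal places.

[0.172, 0.583]

Posterior: Beta(12.1, 21.3).
Equal-tailed 99% interval: the 0.005 and 0.995 quantiles of Beta(12.1, 21.3).
Posterior mean ≈ 0.362, SD ≈ 0.082; a Normal approximation gives roughly [0.151, 0.573].
Exact: F⁻¹(0.005) = 0.172; F⁻¹(0.995) = 0.583.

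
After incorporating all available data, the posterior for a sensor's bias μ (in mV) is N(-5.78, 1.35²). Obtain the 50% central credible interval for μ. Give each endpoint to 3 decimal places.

The posterior is symmetric, so the 50% equal-tailed interval is μ = -5.78 ± z·1.35 with z = 0.674.
Half-width: 0.674 × 1.35 = 0.911.
-5.78 − 0.911 = -6.691; -5.78 + 0.911 = -4.869.

[-6.691, -4.869]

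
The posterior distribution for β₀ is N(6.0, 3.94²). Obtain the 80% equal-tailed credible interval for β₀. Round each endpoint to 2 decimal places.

[0.95, 11.05]

The posterior is symmetric, so the 80% equal-tailed interval is β₀ = 6.0 ± z·3.94 with z = 1.282.
Half-width: 1.282 × 3.94 = 5.05.
6.0 − 5.05 = 0.95; 6.0 + 5.05 = 11.05.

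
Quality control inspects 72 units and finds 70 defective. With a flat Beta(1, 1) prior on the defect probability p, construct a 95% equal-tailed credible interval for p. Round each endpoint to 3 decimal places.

Posterior: Beta(1+70, 1+2) = Beta(71, 3).
Equal-tailed 95% interval: the 0.025 and 0.975 quantiles of Beta(71, 3).
Posterior mean ≈ 0.959, SD ≈ 0.023; a Normal approximation gives roughly [0.915, 1.004].
Exact: F⁻¹(0.025) = 0.905; F⁻¹(0.975) = 0.991.

[0.905, 0.991]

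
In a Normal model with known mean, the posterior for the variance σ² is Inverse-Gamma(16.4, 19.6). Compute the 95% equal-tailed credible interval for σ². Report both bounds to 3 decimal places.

Inverse-Gamma(16.4, 19.6) quantiles: F⁻¹(0.025) and F⁻¹(0.975).
Equivalently, 1/σ² ~ Gamma(16.4, rate = 19.6); invert its 0.975 and 0.025 quantiles.
Posterior mean ≈ 1.273, SD ≈ 0.335; a Normal approximation gives roughly [0.615, 1.930].
Exact: lower = 0.777; upper = 2.075.

[0.777, 2.075]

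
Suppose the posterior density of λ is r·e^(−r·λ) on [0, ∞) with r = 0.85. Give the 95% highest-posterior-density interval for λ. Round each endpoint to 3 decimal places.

[0.000, 3.524]

The exponential density is strictly decreasing on [0, ∞), so the HPD interval is anchored at 0: [0, q] with P(λ ≤ q) = 0.95.
q = −ln(1 − 0.95) / 0.85 = 2.9957 / 0.85 = 3.524.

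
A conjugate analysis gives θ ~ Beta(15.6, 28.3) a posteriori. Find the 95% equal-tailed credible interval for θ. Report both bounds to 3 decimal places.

Posterior: Beta(15.6, 28.3).
Equal-tailed 95% interval: the 0.025 and 0.975 quantiles of Beta(15.6, 28.3).
Posterior mean ≈ 0.355, SD ≈ 0.071; a Normal approximation gives roughly [0.215, 0.495].
Exact: F⁻¹(0.025) = 0.222; F⁻¹(0.975) = 0.501.

[0.222, 0.501]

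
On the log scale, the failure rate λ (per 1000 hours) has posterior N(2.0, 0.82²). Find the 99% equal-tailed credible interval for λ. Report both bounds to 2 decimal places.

On the log scale the 99% interval is 2.0 ± 2.576 × 0.82 = [-0.1122, 4.1122].
Exponentiate: [e^-0.1122, e^4.1122] = [0.89, 61.08].

[0.89, 61.08]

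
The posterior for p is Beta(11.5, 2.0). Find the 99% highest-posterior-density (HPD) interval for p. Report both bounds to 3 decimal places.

[0.574, 0.999]

The posterior is unimodal and skewed, so the HPD interval has equal density at both endpoints and is the shortest 99% interval.
Solving f(0.574) = f(0.999) with F(0.999) − F(0.574) = 0.99 gives [0.574, 0.999].
For comparison, the equal-tailed interval is [0.537, 0.991]; the HPD is narrower and shifted toward the mode.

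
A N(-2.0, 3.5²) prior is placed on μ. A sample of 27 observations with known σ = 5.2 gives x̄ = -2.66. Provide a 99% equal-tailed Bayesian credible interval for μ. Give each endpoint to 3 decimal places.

[-5.089, -0.132]

Posterior precision = 1/3.5² + 27/5.2² = 0.0816 + 0.9985 = 1.0802, so posterior SD = 0.9622.
Posterior mean = (-2.0/3.5² + 27·-2.66/5.2²) / 1.0802 = -2.6101.
Interval: -2.6101 ± 2.576 × 0.9622 → [-5.089, -0.132].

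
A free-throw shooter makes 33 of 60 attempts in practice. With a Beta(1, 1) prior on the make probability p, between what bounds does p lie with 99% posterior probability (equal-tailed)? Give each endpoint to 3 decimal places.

[0.386, 0.705]

Posterior: Beta(1+33, 1+27) = Beta(34, 28).
Equal-tailed 99% interval: the 0.005 and 0.995 quantiles of Beta(34, 28).
Posterior mean ≈ 0.548, SD ≈ 0.063; a Normal approximation gives roughly [0.387, 0.710].
Exact: F⁻¹(0.005) = 0.386; F⁻¹(0.995) = 0.705.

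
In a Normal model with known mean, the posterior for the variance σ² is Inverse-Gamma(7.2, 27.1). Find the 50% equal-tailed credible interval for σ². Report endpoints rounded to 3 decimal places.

Inverse-Gamma(7.2, 27.1) quantiles: F⁻¹(0.25) and F⁻¹(0.75).
Equivalently, 1/σ² ~ Gamma(7.2, rate = 27.1); invert its 0.75 and 0.25 quantiles.
Posterior mean ≈ 4.371, SD ≈ 1.917; a Normal approximation gives roughly [3.078, 5.664].
Exact: lower = 3.085; upper = 5.155.

[3.085, 5.155]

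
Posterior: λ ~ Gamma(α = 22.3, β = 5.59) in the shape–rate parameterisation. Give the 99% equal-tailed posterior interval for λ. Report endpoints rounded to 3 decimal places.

[2.148, 6.499]

Posterior: Gamma(shape 22.3, rate 5.59).
Equal-tailed 99% interval: Gamma(22.3, 5.59) quantiles at 0.005 and 0.995.
Posterior mean ≈ 3.989, SD ≈ 0.845; a Normal approximation gives roughly [1.813, 6.165].
Exact: lower = 2.148; upper = 6.499.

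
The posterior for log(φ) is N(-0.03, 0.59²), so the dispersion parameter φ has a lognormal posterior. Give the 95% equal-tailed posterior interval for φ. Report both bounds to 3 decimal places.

On the log scale the 95% interval is -0.03 ± 1.960 × 0.59 = [-1.1864, 1.1264].
Exponentiate: [e^-1.1864, e^1.1264] = [0.305, 3.084].

[0.305, 3.084]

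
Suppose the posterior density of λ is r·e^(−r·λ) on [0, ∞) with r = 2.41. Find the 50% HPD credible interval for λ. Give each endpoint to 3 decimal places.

The exponential density is strictly decreasing on [0, ∞), so the HPD interval is anchored at 0: [0, q] with P(λ ≤ q) = 0.50.
q = −ln(1 − 0.50) / 2.41 = 0.6931 / 2.41 = 0.288.

[0.000, 0.288]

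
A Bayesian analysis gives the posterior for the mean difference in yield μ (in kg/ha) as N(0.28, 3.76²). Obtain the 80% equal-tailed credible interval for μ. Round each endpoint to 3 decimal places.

[-4.539, 5.099]

The posterior is symmetric, so the 80% equal-tailed interval is μ = 0.28 ± z·3.76 with z = 1.282.
Half-width: 1.282 × 3.76 = 4.819.
0.28 − 4.819 = -4.539; 0.28 + 4.819 = 5.099.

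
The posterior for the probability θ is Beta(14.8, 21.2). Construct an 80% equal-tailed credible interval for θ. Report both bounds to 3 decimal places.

[0.308, 0.517]

Posterior: Beta(14.8, 21.2).
Equal-tailed 80% interval: the 0.1 and 0.9 quantiles of Beta(14.8, 21.2).
Posterior mean ≈ 0.411, SD ≈ 0.081; a Normal approximation gives roughly [0.307, 0.515].
Exact: F⁻¹(0.1) = 0.308; F⁻¹(0.9) = 0.517.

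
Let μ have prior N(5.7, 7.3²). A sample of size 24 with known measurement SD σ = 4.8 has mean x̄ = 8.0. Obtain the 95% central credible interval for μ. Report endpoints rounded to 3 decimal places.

Posterior precision = 1/7.3² + 24/4.8² = 0.0188 + 1.0417 = 1.0604, so posterior SD = 0.9711.
Posterior mean = (5.7/7.3² + 24·8.0/4.8²) / 1.0604 = 7.9593.
Interval: 7.9593 ± 1.960 × 0.9711 → [6.056, 9.863].

[6.056, 9.863]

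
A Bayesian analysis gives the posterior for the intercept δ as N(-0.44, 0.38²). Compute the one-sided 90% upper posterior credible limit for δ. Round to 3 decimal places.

Need U with P(δ ≤ U) = 0.90: U = -0.44 + z_{0.1}·0.38.
z = 1.282; U = -0.44 + 1.282 × 0.38 = 0.047.

0.047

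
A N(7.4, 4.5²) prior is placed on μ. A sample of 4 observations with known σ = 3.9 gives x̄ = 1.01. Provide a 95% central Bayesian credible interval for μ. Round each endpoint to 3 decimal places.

[-1.487, 5.527]

Posterior precision = 1/4.5² + 4/3.9² = 0.0494 + 0.2630 = 0.3124, so posterior SD = 1.7892.
Posterior mean = (7.4/4.5² + 4·1.01/3.9²) / 0.3124 = 2.0202.
Interval: 2.0202 ± 1.960 × 1.7892 → [-1.487, 5.527].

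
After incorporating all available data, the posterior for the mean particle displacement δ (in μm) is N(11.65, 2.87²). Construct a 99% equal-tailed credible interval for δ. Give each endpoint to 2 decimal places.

[4.26, 19.04]

The posterior is symmetric, so the 99% equal-tailed interval is δ = 11.65 ± z·2.87 with z = 2.576.
Half-width: 2.576 × 2.87 = 7.39.
11.65 − 7.39 = 4.26; 11.65 + 7.39 = 19.04.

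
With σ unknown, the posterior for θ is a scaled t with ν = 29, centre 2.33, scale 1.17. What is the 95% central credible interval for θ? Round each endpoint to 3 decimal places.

[-0.063, 4.723]

The t_29 distribution is symmetric; the 95% interval is 2.33 ± t·1.17 with t_{0.975,29} = 2.045.
Half-width: 2.045 × 1.17 = 2.393.
2.33 − 2.393 = -0.063; 2.33 + 2.393 = 4.723.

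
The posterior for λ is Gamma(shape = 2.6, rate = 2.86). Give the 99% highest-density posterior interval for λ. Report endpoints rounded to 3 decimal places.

[0.022, 2.707]

The posterior is unimodal and skewed, so the HPD interval has equal density at both endpoints and is the shortest 99% interval.
Solving f(0.022) = f(2.707) with F(2.707) − F(0.022) = 0.99 gives [0.022, 2.707].
For comparison, the equal-tailed interval is [0.080, 2.992]; the HPD is narrower and shifted toward the mode.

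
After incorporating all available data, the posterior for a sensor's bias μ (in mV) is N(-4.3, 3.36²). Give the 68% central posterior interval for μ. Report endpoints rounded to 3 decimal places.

The posterior is symmetric, so the 68% equal-tailed interval is μ = -4.3 ± z·3.36 with z = 0.994.
Half-width: 0.994 × 3.36 = 3.341.
-4.3 − 3.341 = -7.641; -4.3 + 3.341 = -0.959.

[-7.641, -0.959]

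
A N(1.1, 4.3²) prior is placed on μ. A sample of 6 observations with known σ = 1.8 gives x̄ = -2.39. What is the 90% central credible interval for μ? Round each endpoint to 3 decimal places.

Posterior precision = 1/4.3² + 6/1.8² = 0.0541 + 1.8519 = 1.9059, so posterior SD = 0.7243.
Posterior mean = (1.1/4.3² + 6·-2.39/1.8²) / 1.9059 = -2.2910.
Interval: -2.2910 ± 1.645 × 0.7243 → [-3.482, -1.100].

[-3.482, -1.100]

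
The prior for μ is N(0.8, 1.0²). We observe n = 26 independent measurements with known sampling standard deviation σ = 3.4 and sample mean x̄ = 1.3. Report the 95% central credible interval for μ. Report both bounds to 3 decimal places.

[0.059, 2.233]

Posterior precision = 1/1.0² + 26/3.4² = 1.0000 + 2.2491 = 3.2491, so posterior SD = 0.5548.
Posterior mean = (0.8/1.0² + 26·1.3/3.4²) / 3.2491 = 1.1461.
Interval: 1.1461 ± 1.960 × 0.5548 → [0.059, 2.233].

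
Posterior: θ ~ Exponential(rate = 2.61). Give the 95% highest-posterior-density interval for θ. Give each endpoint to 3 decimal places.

[0.000, 1.148]

The exponential density is strictly decreasing on [0, ∞), so the HPD interval is anchored at 0: [0, q] with P(θ ≤ q) = 0.95.
q = −ln(1 − 0.95) / 2.61 = 2.9957 / 2.61 = 1.148.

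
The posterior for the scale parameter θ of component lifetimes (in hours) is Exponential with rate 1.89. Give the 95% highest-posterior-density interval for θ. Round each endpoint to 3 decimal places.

[0.000, 1.585]

The exponential density is strictly decreasing on [0, ∞), so the HPD interval is anchored at 0: [0, q] with P(θ ≤ q) = 0.95.
q = −ln(1 − 0.95) / 1.89 = 2.9957 / 1.89 = 1.585.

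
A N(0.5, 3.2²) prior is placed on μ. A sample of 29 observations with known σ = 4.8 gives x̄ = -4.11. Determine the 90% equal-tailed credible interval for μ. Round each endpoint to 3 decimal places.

[-5.190, -2.366]

Posterior precision = 1/3.2² + 29/4.8² = 0.0977 + 1.2587 = 1.3563, so posterior SD = 0.8587.
Posterior mean = (0.5/3.2² + 29·-4.11/4.8²) / 1.3563 = -3.7781.
Interval: -3.7781 ± 1.645 × 0.8587 → [-5.190, -2.366].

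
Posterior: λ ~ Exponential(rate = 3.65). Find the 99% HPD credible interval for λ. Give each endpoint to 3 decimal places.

The exponential density is strictly decreasing on [0, ∞), so the HPD interval is anchored at 0: [0, q] with P(λ ≤ q) = 0.99.
q = −ln(1 − 0.99) / 3.65 = 4.6052 / 3.65 = 1.262.

[0.000, 1.262]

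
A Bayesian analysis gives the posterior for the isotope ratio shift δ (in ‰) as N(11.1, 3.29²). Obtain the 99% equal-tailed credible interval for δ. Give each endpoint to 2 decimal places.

[2.63, 19.57]

The posterior is symmetric, so the 99% equal-tailed interval is δ = 11.1 ± z·3.29 with z = 2.576.
Half-width: 2.576 × 3.29 = 8.47.
11.1 − 8.47 = 2.63; 11.1 + 8.47 = 19.57.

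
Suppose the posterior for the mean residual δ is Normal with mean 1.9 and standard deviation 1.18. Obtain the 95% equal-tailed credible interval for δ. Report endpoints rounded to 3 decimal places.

The posterior is symmetric, so the 95% equal-tailed interval is δ = 1.9 ± z·1.18 with z = 1.960.
Half-width: 1.960 × 1.18 = 2.313.
1.9 − 2.313 = -0.413; 1.9 + 2.313 = 4.213.

[-0.413, 4.213]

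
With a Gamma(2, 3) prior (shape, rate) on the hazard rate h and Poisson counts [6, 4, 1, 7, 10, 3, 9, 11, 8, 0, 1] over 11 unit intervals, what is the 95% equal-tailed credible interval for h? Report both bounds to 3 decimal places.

[3.395, 5.597]

Posterior: Gamma(2+60, 3+11) = Gamma(62, 14) (shape, rate).
Equal-tailed 95% interval: Gamma(62, 14) quantiles at 0.025 and 0.975.
Posterior mean ≈ 4.429, SD ≈ 0.562; a Normal approximation gives roughly [3.326, 5.531].
Exact: lower = 3.395; upper = 5.597.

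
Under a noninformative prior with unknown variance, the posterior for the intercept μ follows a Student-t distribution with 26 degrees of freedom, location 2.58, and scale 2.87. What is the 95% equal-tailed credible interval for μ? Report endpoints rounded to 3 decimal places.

[-3.319, 8.479]

The t_26 distribution is symmetric; the 95% interval is 2.58 ± t·2.87 with t_{0.975,26} = 2.056.
Half-width: 2.056 × 2.87 = 5.899.
2.58 − 5.899 = -3.319; 2.58 + 5.899 = 8.479.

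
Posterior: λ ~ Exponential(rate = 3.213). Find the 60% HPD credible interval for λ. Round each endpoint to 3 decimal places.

[0.000, 0.285]

The exponential density is strictly decreasing on [0, ∞), so the HPD interval is anchored at 0: [0, q] with P(λ ≤ q) = 0.60.
q = −ln(1 − 0.60) / 3.213 = 0.9163 / 3.213 = 0.285.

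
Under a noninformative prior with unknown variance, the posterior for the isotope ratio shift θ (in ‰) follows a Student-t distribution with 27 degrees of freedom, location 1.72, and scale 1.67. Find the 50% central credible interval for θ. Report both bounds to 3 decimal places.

[0.578, 2.862]

The t_27 distribution is symmetric; the 50% interval is 1.72 ± t·1.67 with t_{0.75,27} = 0.684.
Half-width: 0.684 × 1.67 = 1.142.
1.72 − 1.142 = 0.578; 1.72 + 1.142 = 2.862.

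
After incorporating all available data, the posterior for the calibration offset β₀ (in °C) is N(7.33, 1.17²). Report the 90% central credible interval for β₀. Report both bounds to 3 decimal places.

[5.406, 9.254]

The posterior is symmetric, so the 90% equal-tailed interval is β₀ = 7.33 ± z·1.17 with z = 1.645.
Half-width: 1.645 × 1.17 = 1.924.
7.33 − 1.924 = 5.406; 7.33 + 1.924 = 9.254.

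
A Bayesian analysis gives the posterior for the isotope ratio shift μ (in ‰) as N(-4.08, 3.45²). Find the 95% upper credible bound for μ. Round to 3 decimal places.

1.595

Need U with P(μ ≤ U) = 0.95: U = -4.08 + z_{0.05}·3.45.
z = 1.645; U = -4.08 + 1.645 × 3.45 = 1.595.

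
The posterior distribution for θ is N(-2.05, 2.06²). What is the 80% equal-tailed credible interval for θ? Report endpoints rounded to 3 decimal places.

The posterior is symmetric, so the 80% equal-tailed interval is θ = -2.05 ± z·2.06 with z = 1.282.
Half-width: 1.282 × 2.06 = 2.640.
-2.05 − 2.640 = -4.690; -2.05 + 2.640 = 0.590.

[-4.690, 0.590]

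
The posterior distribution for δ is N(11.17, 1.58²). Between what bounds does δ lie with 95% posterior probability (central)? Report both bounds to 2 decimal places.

[8.07, 14.27]

The posterior is symmetric, so the 95% equal-tailed interval is δ = 11.17 ± z·1.58 with z = 1.960.
Half-width: 1.960 × 1.58 = 3.10.
11.17 − 3.10 = 8.07; 11.17 + 3.10 = 14.27.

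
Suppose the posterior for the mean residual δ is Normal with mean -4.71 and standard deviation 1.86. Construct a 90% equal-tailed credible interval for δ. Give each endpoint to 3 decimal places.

[-7.769, -1.651]

The posterior is symmetric, so the 90% equal-tailed interval is δ = -4.71 ± z·1.86 with z = 1.645.
Half-width: 1.645 × 1.86 = 3.059.
-4.71 − 3.059 = -7.769; -4.71 + 3.059 = -1.651.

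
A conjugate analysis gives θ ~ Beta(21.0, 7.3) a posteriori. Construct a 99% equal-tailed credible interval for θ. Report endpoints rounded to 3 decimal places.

Posterior: Beta(21.0, 7.3).
Equal-tailed 99% interval: the 0.005 and 0.995 quantiles of Beta(21.0, 7.3).
Posterior mean ≈ 0.742, SD ≈ 0.081; a Normal approximation gives roughly [0.534, 0.950].
Exact: F⁻¹(0.005) = 0.509; F⁻¹(0.995) = 0.913.

[0.509, 0.913]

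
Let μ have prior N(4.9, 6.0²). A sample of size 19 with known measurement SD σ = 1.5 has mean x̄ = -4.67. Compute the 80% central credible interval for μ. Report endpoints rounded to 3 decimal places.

Posterior precision = 1/6.0² + 19/1.5² = 0.0278 + 8.4444 = 8.4722, so posterior SD = 0.3436.
Posterior mean = (4.9/6.0² + 19·-4.67/1.5²) / 8.4722 = -4.6386.
Interval: -4.6386 ± 1.282 × 0.3436 → [-5.079, -4.198].

[-5.079, -4.198]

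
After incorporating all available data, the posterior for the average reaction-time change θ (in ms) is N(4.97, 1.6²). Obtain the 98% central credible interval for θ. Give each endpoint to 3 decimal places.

The posterior is symmetric, so the 98% equal-tailed interval is θ = 4.97 ± z·1.6 with z = 2.326.
Half-width: 2.326 × 1.6 = 3.722.
4.97 − 3.722 = 1.248; 4.97 + 3.722 = 8.692.

[1.248, 8.692]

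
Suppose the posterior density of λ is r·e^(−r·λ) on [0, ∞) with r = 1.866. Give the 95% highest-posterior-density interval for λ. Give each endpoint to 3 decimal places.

[0.000, 1.605]

The exponential density is strictly decreasing on [0, ∞), so the HPD interval is anchored at 0: [0, q] with P(λ ≤ q) = 0.95.
q = −ln(1 − 0.95) / 1.866 = 2.9957 / 1.866 = 1.605.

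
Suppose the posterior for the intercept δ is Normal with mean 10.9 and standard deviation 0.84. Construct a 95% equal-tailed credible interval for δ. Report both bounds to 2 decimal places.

[9.25, 12.55]

The posterior is symmetric, so the 95% equal-tailed interval is δ = 10.9 ± z·0.84 with z = 1.960.
Half-width: 1.960 × 0.84 = 1.65.
10.9 − 1.65 = 9.25; 10.9 + 1.65 = 12.55.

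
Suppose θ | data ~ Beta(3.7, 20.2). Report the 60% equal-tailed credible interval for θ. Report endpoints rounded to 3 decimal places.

Posterior: Beta(3.7, 20.2).
Equal-tailed 60% interval: the 0.2 and 0.8 quantiles of Beta(3.7, 20.2).
Posterior mean ≈ 0.155, SD ≈ 0.072; a Normal approximation gives roughly [0.094, 0.216].
Exact: F⁻¹(0.2) = 0.091; F⁻¹(0.8) = 0.213.

[0.091, 0.213]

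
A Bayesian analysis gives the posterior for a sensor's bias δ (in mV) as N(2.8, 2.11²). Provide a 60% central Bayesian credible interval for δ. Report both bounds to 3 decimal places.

[1.024, 4.576]

The posterior is symmetric, so the 60% equal-tailed interval is δ = 2.8 ± z·2.11 with z = 0.842.
Half-width: 0.842 × 2.11 = 1.776.
2.8 − 1.776 = 1.024; 2.8 + 1.776 = 4.576.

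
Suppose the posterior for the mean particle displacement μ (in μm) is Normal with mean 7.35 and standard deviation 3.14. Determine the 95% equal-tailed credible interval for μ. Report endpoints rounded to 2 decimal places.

The posterior is symmetric, so the 95% equal-tailed interval is μ = 7.35 ± z·3.14 with z = 1.960.
Half-width: 1.960 × 3.14 = 6.15.
7.35 − 6.15 = 1.20; 7.35 + 6.15 = 13.50.

[1.20, 13.50]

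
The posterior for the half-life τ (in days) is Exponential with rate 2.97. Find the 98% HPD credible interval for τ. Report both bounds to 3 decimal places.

The exponential density is strictly decreasing on [0, ∞), so the HPD interval is anchored at 0: [0, q] with P(τ ≤ q) = 0.98.
q = −ln(1 − 0.98) / 2.97 = 3.9120 / 2.97 = 1.317.

[0.000, 1.317]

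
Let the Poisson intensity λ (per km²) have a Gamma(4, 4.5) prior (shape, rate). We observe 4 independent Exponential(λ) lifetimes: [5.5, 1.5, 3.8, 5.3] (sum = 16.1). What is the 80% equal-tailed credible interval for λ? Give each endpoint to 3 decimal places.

[0.226, 0.571]

Posterior: Gamma(4+4, 4.5+16.1) = Gamma(8, 20.6) (shape, rate).
Equal-tailed 80% interval: Gamma(8, 20.6) quantiles at 0.1 and 0.9.
Posterior mean ≈ 0.388, SD ≈ 0.137; a Normal approximation gives roughly [0.212, 0.564].
Exact: lower = 0.226; upper = 0.571.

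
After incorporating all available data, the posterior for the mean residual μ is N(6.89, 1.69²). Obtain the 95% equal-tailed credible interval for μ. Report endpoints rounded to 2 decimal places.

[3.58, 10.20]

The posterior is symmetric, so the 95% equal-tailed interval is μ = 6.89 ± z·1.69 with z = 1.960.
Half-width: 1.960 × 1.69 = 3.31.
6.89 − 3.31 = 3.58; 6.89 + 3.31 = 10.20.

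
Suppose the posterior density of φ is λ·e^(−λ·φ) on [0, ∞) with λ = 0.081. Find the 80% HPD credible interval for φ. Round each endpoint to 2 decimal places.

The exponential density is strictly decreasing on [0, ∞), so the HPD interval is anchored at 0: [0, q] with P(φ ≤ q) = 0.80.
q = −ln(1 − 0.80) / 0.081 = 1.6094 / 0.081 = 19.87.

[0.00, 19.87]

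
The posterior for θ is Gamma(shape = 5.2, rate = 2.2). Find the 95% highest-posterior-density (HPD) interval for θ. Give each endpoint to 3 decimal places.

The posterior is unimodal and skewed, so the HPD interval has equal density at both endpoints and is the shortest 95% interval.
Solving f(0.597) = f(4.418) with F(4.418) − F(0.597) = 0.95 gives [0.597, 4.418].
For comparison, the equal-tailed interval is [0.789, 4.786]; the HPD is narrower and shifted toward the mode.

[0.597, 4.418]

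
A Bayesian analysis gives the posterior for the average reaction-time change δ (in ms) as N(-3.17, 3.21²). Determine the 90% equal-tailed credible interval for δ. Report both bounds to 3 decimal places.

[-8.450, 2.110]

The posterior is symmetric, so the 90% equal-tailed interval is δ = -3.17 ± z·3.21 with z = 1.645.
Half-width: 1.645 × 3.21 = 5.280.
-3.17 − 5.280 = -8.450; -3.17 + 5.280 = 2.110.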